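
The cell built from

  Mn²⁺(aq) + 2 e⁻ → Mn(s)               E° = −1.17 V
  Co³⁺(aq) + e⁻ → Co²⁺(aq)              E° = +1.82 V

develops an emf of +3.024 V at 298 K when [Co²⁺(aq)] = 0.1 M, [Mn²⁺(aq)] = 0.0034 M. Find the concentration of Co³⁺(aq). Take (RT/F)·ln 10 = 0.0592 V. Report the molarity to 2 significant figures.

The Co³⁺/Co²⁺ couple has the larger reduction potential, so it is the cathode: E°cell = +1.82 − (−1.17) = +2.99 V and n = 2.
From the Nernst equation, log Q = n(E° − E)/0.0592 = 2·(+2.99 − (+3.024))/0.0592 = −1.149.
For 2 Co³⁺(aq) + Mn(s) → 2 Co²⁺(aq) + Mn²⁺(aq), the reaction quotient is Q = ([Co²⁺(aq)]^2·[Mn²⁺(aq)]) / [Co³⁺(aq)]^2.
Solving for the unknown gives log [Co³⁺(aq)] = −1.660, so [Co³⁺(aq)] ≈ 0.022 M.

0.022 M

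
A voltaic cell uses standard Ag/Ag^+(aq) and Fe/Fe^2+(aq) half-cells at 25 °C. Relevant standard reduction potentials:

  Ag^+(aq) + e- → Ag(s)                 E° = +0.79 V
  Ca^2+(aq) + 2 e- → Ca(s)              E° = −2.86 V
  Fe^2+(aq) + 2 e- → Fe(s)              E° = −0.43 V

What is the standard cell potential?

+1.22 V

The Ag⁺/Ag couple has the higher E°, so Ag ion is reduced (cathode) and Fe is oxidized (anode).
E°cell = E°(cathode) − E°(anode) = +0.79 − (−0.43) = +1.22 V.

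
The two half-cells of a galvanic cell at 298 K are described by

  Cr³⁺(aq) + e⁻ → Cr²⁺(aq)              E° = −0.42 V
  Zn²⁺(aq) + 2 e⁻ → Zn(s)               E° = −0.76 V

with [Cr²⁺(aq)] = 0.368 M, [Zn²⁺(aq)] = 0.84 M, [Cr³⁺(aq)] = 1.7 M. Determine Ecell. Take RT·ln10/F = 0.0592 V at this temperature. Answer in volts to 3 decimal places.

The Cr³⁺/Cr²⁺ couple has the more positive E°, so it is the cathode; Zn²⁺/Zn is the anode.
The standard potential is −0.42 − (−0.76) = +0.34 V and the balanced reaction transfers n = 2 electrons.
Balancing gives 2 Cr³⁺(aq) + Zn(s) → 2 Cr²⁺(aq) + Zn²⁺(aq); hence Q = ([Cr²⁺(aq)]^2·[Zn²⁺(aq)]) / [Cr³⁺(aq)]^2 = 0.0394 (log Q = −1.405).
E = E° − (0.0592/n)·log Q = +0.34 − (0.0592/2)(−1.405) = +0.382 V.

+0.382 V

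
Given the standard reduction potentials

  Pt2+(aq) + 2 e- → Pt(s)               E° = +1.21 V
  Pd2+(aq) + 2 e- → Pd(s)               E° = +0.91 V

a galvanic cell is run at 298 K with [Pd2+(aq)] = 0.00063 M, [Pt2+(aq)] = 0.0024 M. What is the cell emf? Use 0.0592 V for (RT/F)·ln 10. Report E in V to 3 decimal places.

+0.317 V

Pt²⁺/Pt is reduced (cathode, E° = +1.21 V) and Pd²⁺/Pd is oxidized (anode).
The standard potential is +1.21 − (+0.91) = +0.30 V and the balanced reaction transfers n = 2 electrons.
For the overall reaction Pt2+(aq) + Pd(s) → Pt(s) + Pd2+(aq), Q = [Pd2+(aq)] / [Pt2+(aq)] = 0.263, giving log Q = −0.581.
Applying E = E° − (RT ln10/nF)·log Q gives +0.30 − (0.0592/2)(−0.581) = +0.317 V.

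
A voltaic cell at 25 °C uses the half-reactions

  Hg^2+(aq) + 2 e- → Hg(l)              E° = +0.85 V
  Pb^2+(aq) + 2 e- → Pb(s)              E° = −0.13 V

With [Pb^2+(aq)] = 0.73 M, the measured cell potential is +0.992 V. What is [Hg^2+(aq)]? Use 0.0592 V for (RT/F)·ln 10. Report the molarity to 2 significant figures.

Hg²⁺/Hg is the cathode (higher E°); E°cell = +0.85 − (−0.13) = +0.98 V with n = 2.
From the Nernst equation, log Q = n(E° − E)/0.0592 = 2·(+0.98 − (+0.992))/0.0592 = −0.405.
The balanced reaction is Hg^2+(aq) + Pb(s) → Hg(l) + Pb^2+(aq), so Q = [Pb^2+(aq)] / [Hg^2+(aq)].
Isolating [Hg^2+(aq)] in Q = 10^{−0.405} yields log [Hg^2+(aq)] = 0.268, i.e. 1.9 M.

1.9 M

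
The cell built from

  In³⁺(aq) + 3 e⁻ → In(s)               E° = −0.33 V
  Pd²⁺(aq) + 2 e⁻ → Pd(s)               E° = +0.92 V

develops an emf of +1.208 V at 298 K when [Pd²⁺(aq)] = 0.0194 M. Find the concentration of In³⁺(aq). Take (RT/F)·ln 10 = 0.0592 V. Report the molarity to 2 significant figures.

With Pd²⁺/Pd at the cathode and In³⁺/In at the anode, E°cell = +0.92 − (−0.33) = +1.25 V (n = 6).
From the Nernst equation, log Q = n(E° − E)/0.0592 = 6·(+1.25 − (+1.208))/0.0592 = 4.257.
For 3 Pd²⁺(aq) + 2 In(s) → 3 Pd(s) + 2 In³⁺(aq), the reaction quotient is Q = [In³⁺(aq)]^2 / [Pd²⁺(aq)]^3.
Isolating [In³⁺(aq)] in Q = 10^{4.257} yields log [In³⁺(aq)] = −0.440, i.e. 0.36 M.

0.36 M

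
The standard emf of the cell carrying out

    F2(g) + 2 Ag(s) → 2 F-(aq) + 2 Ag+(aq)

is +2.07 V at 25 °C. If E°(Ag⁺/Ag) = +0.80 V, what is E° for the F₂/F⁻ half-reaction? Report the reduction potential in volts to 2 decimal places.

In the reaction as written the F₂/F⁻ couple is reduced (cathode) and Ag⁺/Ag is oxidized (anode), so E°cell = E°(F₂/F⁻) − E°(Ag⁺/Ag).
E°(F₂/F⁻) = E°cell + E°(anode) = +2.07 + (+0.80) = +2.87 V.

+2.87 V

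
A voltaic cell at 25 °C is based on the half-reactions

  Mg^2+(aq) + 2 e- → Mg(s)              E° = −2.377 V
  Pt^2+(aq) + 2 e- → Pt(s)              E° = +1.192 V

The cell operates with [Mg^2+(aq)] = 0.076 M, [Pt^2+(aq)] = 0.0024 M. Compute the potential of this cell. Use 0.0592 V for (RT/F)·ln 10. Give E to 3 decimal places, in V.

Pt²⁺/Pt is reduced (cathode, E° = +1.192 V) and Mg²⁺/Mg is oxidized (anode).
E°cell = E°cat − E°an = +1.192 − (−2.377) = +3.569 V; n = 2.
Balancing gives Pt^2+(aq) + Mg(s) → Pt(s) + Mg^2+(aq); hence Q = [Mg^2+(aq)] / [Pt^2+(aq)] = 31.7 (log Q = 1.501).
Applying E = E° − (RT ln10/nF)·log Q gives +3.569 − (0.0592/2)(1.501) = +3.525 V.

+3.525 V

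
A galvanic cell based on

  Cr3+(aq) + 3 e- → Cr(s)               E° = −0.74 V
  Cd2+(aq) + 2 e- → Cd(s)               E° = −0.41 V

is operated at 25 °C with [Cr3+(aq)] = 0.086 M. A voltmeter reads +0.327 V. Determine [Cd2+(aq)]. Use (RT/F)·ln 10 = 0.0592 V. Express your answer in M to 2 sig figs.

0.15 M

The Cd²⁺/Cd couple has the larger reduction potential, so it is the cathode: E°cell = −0.41 − (−0.74) = +0.33 V and n = 6.
Rearranging E = E° − (0.0592/n)·log Q gives log Q = 6(+0.33 − (+0.327))/0.0592 = 0.304.
Balancing electrons gives 3 Cd2+(aq) + 2 Cr(s) → 3 Cd(s) + 2 Cr3+(aq); thus Q = [Cr3+(aq)]^2 / [Cd2+(aq)]^3.
Isolating [Cd2+(aq)] in Q = 10^{0.304} yields log [Cd2+(aq)] = −0.812, i.e. 0.15 M.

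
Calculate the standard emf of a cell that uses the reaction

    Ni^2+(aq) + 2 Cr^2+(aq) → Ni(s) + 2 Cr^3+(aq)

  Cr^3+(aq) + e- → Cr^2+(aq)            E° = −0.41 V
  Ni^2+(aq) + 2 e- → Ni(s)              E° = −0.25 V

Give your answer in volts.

+0.16 V

In the reaction as written, Ni^2+(aq) is reduced (cathode) and Cr^3+(aq) is produced by oxidation at the anode.
E°cell = E°(cathode) − E°(anode) = −0.25 − (−0.41) = +0.16 V.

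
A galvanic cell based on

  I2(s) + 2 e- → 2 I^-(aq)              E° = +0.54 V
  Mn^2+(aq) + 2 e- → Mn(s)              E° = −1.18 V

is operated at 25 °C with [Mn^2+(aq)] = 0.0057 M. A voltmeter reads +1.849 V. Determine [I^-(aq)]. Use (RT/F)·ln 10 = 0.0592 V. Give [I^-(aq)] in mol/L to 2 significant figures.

I₂/I⁻ is the cathode (higher E°); E°cell = +0.54 − (−1.18) = +1.72 V with n = 2.
From the Nernst equation, log Q = n(E° − E)/0.0592 = 2·(+1.72 − (+1.849))/0.0592 = −4.358.
For I2(s) + Mn(s) → 2 I^-(aq) + Mn^2+(aq), the reaction quotient is Q = [I^-(aq)]^2·[Mn^2+(aq)].
Substituting the known concentrations and solving, log [I^-(aq)] = −1.057 and [I^-(aq)] = 0.088 M.

0.088 M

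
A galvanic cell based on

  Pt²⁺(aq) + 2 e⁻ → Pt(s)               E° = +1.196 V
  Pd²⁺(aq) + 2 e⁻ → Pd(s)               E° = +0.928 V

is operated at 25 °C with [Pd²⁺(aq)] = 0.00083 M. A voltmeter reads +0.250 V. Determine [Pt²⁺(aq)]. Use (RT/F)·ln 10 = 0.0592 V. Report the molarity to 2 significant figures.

0.00020 M

With Pt²⁺/Pt at the cathode and Pd²⁺/Pd at the anode, E°cell = +1.196 − (+0.928) = +0.268 V (n = 2).
From the Nernst equation, log Q = n(E° − E)/0.0592 = 2·(+0.268 − (+0.250))/0.0592 = 0.608.
The balanced reaction is Pt²⁺(aq) + Pd(s) → Pt(s) + Pd²⁺(aq), so Q = [Pd²⁺(aq)] / [Pt²⁺(aq)].
Substituting the known concentrations and solving, log [Pt²⁺(aq)] = −3.689 and [Pt²⁺(aq)] = 0.00020 M.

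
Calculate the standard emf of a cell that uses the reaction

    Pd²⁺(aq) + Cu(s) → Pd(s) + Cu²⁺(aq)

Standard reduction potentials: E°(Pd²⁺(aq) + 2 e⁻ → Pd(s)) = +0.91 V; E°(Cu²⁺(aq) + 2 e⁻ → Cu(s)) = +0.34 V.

+0.57 V

In the reaction as written, Pd²⁺(aq) is reduced (cathode) and Cu²⁺(aq) is produced by oxidation at the anode.
E°cell = E°(cathode) − E°(anode) = +0.91 − (+0.34) = +0.57 V.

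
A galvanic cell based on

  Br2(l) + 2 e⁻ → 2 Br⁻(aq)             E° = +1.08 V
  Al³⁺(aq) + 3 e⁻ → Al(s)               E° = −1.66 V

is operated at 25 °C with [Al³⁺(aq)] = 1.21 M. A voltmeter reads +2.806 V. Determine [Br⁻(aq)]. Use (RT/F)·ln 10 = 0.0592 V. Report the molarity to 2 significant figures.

0.072 M

The Br₂/Br⁻ couple has the larger reduction potential, so it is the cathode: E°cell = +1.08 − (−1.66) = +2.74 V and n = 6.
From the Nernst equation, log Q = n(E° − E)/0.0592 = 6·(+2.74 − (+2.806))/0.0592 = −6.689.
For 3 Br2(l) + 2 Al(s) → 6 Br⁻(aq) + 2 Al³⁺(aq), the reaction quotient is Q = [Br⁻(aq)]^6·[Al³⁺(aq)]^2.
Substituting the known concentrations and solving, log [Br⁻(aq)] = −1.142 and [Br⁻(aq)] = 0.072 M.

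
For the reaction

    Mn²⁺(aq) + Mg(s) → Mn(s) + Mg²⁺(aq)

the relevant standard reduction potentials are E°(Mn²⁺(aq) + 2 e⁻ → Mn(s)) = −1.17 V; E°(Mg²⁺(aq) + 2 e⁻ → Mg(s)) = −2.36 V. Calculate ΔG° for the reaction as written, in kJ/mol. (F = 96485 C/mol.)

−230 kJ/mol

In the reaction as written Mn²⁺(aq) is reduced, so the Mn²⁺/Mn couple is the cathode and Mg²⁺/Mg is the anode.
E°cell = −1.17 − (−2.36) = +1.19 V; balancing electrons gives n = 2.
ΔG° = −nFE°cell = −(2)(96485)(+1.19) J/mol = −230 kJ/mol.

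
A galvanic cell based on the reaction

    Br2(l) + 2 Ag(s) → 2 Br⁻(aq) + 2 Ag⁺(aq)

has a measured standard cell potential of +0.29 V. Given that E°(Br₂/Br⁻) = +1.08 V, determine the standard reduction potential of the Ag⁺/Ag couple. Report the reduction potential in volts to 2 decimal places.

+0.79 V

In the reaction as written the Br₂/Br⁻ couple is reduced (cathode) and Ag⁺/Ag is oxidized (anode), so E°cell = E°(Br₂/Br⁻) − E°(Ag⁺/Ag).
E°(Ag⁺/Ag) = E°(cathode) − E°cell = +1.08 − (+0.29) = +0.79 V.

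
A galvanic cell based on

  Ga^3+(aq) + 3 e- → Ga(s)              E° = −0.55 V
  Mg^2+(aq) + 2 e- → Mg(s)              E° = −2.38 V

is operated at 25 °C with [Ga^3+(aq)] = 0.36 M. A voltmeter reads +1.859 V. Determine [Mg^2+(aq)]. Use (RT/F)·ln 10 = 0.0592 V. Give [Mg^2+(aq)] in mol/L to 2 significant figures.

0.053 M

With Ga³⁺/Ga at the cathode and Mg²⁺/Mg at the anode, E°cell = −0.55 − (−2.38) = +1.83 V (n = 6).
Since E = E° − (0.0592/n)·log Q, log Q = n(E° − E)/0.0592 = −2.939.
For 2 Ga^3+(aq) + 3 Mg(s) → 2 Ga(s) + 3 Mg^2+(aq), the reaction quotient is Q = [Mg^2+(aq)]^3 / [Ga^3+(aq)]^2.
Isolating [Mg^2+(aq)] in Q = 10^{−2.939} yields log [Mg^2+(aq)] = −1.275, i.e. 0.053 M.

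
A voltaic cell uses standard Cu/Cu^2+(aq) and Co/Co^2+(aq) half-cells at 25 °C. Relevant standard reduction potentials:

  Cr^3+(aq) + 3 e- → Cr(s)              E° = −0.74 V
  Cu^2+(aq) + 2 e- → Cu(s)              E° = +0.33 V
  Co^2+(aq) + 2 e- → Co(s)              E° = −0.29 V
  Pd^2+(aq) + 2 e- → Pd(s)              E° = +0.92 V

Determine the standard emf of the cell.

The Cu²⁺/Cu couple has the higher E°, so Cu ion is reduced (cathode) and Co is oxidized (anode).
E°cell = E°(cathode) − E°(anode) = +0.33 − (−0.29) = +0.62 V.

+0.62 V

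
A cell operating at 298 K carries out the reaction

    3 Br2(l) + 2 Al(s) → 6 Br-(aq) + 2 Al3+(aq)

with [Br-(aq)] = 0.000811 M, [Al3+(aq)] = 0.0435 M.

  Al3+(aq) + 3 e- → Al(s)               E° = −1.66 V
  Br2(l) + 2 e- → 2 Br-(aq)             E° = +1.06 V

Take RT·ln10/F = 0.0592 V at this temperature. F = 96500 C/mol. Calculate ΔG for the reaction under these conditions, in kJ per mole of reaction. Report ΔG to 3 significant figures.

−1700 kJ/mol

With Br₂/Br⁻ reduced at the cathode, E°cell = +1.06 − (−1.66) = +2.72 V and n = 6.
The reaction quotient is [Br-(aq)]^6·[Al3+(aq)]^2 = 5.38×10^−22; by Nernst, E = +2.72 − (0.0592/6)(−21.269) = +2.9299 V.
ΔG = −nFE = −(6)(96500)(+2.9299) J/mol = −1700 kJ/mol.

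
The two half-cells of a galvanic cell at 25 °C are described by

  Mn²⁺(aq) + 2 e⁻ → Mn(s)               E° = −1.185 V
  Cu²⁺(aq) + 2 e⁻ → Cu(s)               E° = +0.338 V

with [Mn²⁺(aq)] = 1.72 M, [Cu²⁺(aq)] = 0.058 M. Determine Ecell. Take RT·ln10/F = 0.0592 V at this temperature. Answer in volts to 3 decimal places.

Since E°(Cu²⁺/Cu) > E°(Mn²⁺/Mn), Cu²⁺/Cu serves as the cathode.
E°cell = E°cat − E°an = +0.338 − (−1.185) = +1.523 V; n = 2.
The balanced reaction is Cu²⁺(aq) + Mn(s) → Cu(s) + Mn²⁺(aq), so Q = [Mn²⁺(aq)] / [Cu²⁺(aq)] = 29.7 and log Q = 1.472.
E = E° − (0.0592/n)·log Q = +1.523 − (0.0592/2)(1.472) = +1.479 V.

+1.479 V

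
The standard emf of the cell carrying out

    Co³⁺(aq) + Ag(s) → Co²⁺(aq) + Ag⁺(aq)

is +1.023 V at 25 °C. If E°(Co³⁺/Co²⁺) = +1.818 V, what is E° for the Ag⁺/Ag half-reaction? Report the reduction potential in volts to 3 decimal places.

+0.795 V

In the reaction as written the Co³⁺/Co²⁺ couple is reduced (cathode) and Ag⁺/Ag is oxidized (anode), so E°cell = E°(Co³⁺/Co²⁺) − E°(Ag⁺/Ag).
E°(Ag⁺/Ag) = E°(cathode) − E°cell = +1.818 − (+1.023) = +0.795 V.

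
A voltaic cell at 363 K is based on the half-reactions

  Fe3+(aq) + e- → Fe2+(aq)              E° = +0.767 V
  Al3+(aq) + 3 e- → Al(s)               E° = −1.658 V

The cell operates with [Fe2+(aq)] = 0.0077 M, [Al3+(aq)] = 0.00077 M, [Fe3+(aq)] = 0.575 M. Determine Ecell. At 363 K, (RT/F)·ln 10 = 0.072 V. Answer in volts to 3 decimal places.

The Fe³⁺/Fe²⁺ couple has the more positive E°, so it is the cathode; Al³⁺/Al is the anode.
E°cell = E°cat − E°an = +0.767 − (−1.658) = +2.425 V; n = 3.
For the overall reaction 3 Fe3+(aq) + Al(s) → 3 Fe2+(aq) + Al3+(aq), Q = ([Fe2+(aq)]^3·[Al3+(aq)]) / [Fe3+(aq)]^3 = 1.85×10^−9, giving log Q = −8.733.
E = E° − (0.072/n)·log Q = +2.425 − (0.072/3)(−8.733) = +2.635 V.

+2.635 V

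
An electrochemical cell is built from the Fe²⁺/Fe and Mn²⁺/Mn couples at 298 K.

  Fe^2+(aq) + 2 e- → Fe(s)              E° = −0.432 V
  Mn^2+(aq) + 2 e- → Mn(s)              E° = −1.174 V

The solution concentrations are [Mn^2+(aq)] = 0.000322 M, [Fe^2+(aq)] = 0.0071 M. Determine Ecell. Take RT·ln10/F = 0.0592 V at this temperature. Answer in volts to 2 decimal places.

The Fe²⁺/Fe couple has the more positive E°, so it is the cathode; Mn²⁺/Mn is the anode.
E°cell = −0.432 − (−1.174) = +0.742 V, with n = 2 electrons transferred.
The balanced reaction is Fe^2+(aq) + Mn(s) → Fe(s) + Mn^2+(aq), so Q = [Mn^2+(aq)] / [Fe^2+(aq)] = 0.0454 and log Q = −1.343.
By the Nernst equation, E = +0.742 − (0.0592/2)·(−1.343) = +0.78 V.

+0.78 V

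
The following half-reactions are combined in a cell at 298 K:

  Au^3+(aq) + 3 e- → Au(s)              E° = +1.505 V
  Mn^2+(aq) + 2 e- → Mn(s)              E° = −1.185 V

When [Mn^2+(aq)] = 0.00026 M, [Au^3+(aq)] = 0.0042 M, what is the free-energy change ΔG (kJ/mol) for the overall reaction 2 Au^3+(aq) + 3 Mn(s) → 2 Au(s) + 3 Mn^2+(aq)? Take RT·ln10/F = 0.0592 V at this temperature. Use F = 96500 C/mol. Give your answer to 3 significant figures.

With Au³⁺/Au reduced at the cathode, E°cell = +1.505 − (−1.185) = +2.690 V and n = 6.
Q = [Mn^2+(aq)]^3 / [Au^3+(aq)]^2 = 9.96×10^−7, so log Q = −6.002 and E = +2.690 − (0.0592/6)(−6.002) = +2.7492 V.
ΔG = −nFE = −(6)(96500)(+2.7492) J/mol = −1590 kJ/mol.

−1590 kJ/mol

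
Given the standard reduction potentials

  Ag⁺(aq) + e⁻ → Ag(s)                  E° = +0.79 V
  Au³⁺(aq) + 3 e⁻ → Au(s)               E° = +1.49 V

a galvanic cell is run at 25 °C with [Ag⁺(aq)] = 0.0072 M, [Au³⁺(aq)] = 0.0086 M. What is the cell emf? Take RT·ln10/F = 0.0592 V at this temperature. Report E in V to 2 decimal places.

The Au³⁺/Au couple has the more positive E°, so it is the cathode; Ag⁺/Ag is the anode.
E°cell = E°cat − E°an = +1.49 − (+0.79) = +0.70 V; n = 3.
Balancing gives Au³⁺(aq) + 3 Ag(s) → Au(s) + 3 Ag⁺(aq); hence Q = [Ag⁺(aq)]^3 / [Au³⁺(aq)] = 4.34×10^−5 (log Q = −4.363).
E = E° − (0.0592/n)·log Q = +0.70 − (0.0592/3)(−4.363) = +0.79 V.

+0.79 V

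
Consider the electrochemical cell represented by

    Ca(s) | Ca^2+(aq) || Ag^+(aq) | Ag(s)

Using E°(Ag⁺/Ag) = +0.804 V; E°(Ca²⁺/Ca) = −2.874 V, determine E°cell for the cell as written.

+3.678 V

By convention the left-hand electrode in cell notation is the anode (oxidation) and the right-hand electrode is the cathode (reduction).
E°cell = E°(right) − E°(left) = +0.804 − (−2.874) = +3.678 V.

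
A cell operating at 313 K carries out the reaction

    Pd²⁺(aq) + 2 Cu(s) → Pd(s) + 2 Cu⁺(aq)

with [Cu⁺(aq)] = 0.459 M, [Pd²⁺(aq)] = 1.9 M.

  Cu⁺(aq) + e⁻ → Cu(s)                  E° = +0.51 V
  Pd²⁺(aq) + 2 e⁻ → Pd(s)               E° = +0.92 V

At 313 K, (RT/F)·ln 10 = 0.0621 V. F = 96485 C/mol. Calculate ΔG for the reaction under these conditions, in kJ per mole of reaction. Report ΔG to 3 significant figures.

−84.8 kJ/mol

The standard cell potential is +0.92 − (+0.51) = +0.41 V, with n = 2 electrons in the balanced equation.
The reaction quotient is [Cu⁺(aq)]^2 / [Pd²⁺(aq)] = 0.111; by Nernst, E = +0.41 − (0.0621/2)(−0.955) = +0.4397 V.
Then ΔG = −nFE = −2 × 96485 × +0.4397 J/mol = −84.8 kJ/mol.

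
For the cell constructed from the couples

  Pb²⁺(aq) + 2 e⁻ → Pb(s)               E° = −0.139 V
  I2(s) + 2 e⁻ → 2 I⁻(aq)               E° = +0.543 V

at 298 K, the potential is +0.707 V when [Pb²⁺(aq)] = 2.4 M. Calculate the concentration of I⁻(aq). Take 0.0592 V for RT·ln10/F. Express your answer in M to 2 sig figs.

0.24 M

The I₂/I⁻ couple has the larger reduction potential, so it is the cathode: E°cell = +0.543 − (−0.139) = +0.682 V and n = 2.
From the Nernst equation, log Q = n(E° − E)/0.0592 = 2·(+0.682 − (+0.707))/0.0592 = −0.845.
The balanced reaction is I2(s) + Pb(s) → 2 I⁻(aq) + Pb²⁺(aq), so Q = [I⁻(aq)]^2·[Pb²⁺(aq)].
Solving for the unknown gives log [I⁻(aq)] = −0.613, so [I⁻(aq)] ≈ 0.24 M.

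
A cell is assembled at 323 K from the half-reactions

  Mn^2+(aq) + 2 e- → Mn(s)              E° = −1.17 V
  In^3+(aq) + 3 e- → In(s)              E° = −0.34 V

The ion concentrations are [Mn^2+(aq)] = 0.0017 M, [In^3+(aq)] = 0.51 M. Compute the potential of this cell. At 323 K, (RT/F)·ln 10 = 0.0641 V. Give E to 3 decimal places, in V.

+0.913 V

In³⁺/In is reduced (cathode, E° = −0.34 V) and Mn²⁺/Mn is oxidized (anode).
E°cell = E°cat − E°an = −0.34 − (−1.17) = +0.83 V; n = 6.
The balanced reaction is 2 In^3+(aq) + 3 Mn(s) → 2 In(s) + 3 Mn^2+(aq), so Q = [Mn^2+(aq)]^3 / [In^3+(aq)]^2 = 1.89×10^−8 and log Q = −7.724.
By the Nernst equation, E = +0.83 − (0.0641/6)·(−7.724) = +0.913 V.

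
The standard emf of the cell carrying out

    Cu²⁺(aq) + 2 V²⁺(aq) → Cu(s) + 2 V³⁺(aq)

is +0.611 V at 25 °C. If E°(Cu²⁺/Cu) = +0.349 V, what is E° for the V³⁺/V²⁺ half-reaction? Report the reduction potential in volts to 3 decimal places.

−0.262 V

In the reaction as written the Cu²⁺/Cu couple is reduced (cathode) and V³⁺/V²⁺ is oxidized (anode), so E°cell = E°(Cu²⁺/Cu) − E°(V³⁺/V²⁺).
E°(V³⁺/V²⁺) = E°(cathode) − E°cell = +0.349 − (+0.611) = −0.262 V.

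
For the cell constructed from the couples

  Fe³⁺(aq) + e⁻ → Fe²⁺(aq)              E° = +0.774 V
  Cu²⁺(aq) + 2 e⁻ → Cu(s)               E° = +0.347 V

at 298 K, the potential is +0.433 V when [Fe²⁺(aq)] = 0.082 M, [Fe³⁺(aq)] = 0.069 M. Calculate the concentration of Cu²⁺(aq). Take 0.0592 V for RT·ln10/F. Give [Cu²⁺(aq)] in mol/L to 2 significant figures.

The Fe³⁺/Fe²⁺ couple has the larger reduction potential, so it is the cathode: E°cell = +0.774 − (+0.347) = +0.427 V and n = 2.
Since E = E° − (0.0592/n)·log Q, log Q = n(E° − E)/0.0592 = −0.203.
Balancing electrons gives 2 Fe³⁺(aq) + Cu(s) → 2 Fe²⁺(aq) + Cu²⁺(aq); thus Q = ([Fe²⁺(aq)]^2·[Cu²⁺(aq)]) / [Fe³⁺(aq)]^2.
Solving for the unknown gives log [Cu²⁺(aq)] = −0.353, so [Cu²⁺(aq)] ≈ 0.44 M.

0.44 M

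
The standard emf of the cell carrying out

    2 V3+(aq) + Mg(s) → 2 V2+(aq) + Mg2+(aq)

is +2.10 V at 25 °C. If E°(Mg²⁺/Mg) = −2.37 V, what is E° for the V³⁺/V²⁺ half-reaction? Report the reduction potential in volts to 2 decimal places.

−0.27 V

In the reaction as written the V³⁺/V²⁺ couple is reduced (cathode) and Mg²⁺/Mg is oxidized (anode), so E°cell = E°(V³⁺/V²⁺) − E°(Mg²⁺/Mg).
E°(V³⁺/V²⁺) = E°cell + E°(anode) = +2.10 + (−2.37) = −0.27 V.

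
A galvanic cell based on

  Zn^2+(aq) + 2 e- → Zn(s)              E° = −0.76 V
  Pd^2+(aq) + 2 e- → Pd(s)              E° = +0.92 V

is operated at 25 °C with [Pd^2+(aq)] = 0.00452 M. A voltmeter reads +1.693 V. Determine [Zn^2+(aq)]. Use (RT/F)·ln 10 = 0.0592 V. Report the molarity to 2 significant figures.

0.0016 M

The Pd²⁺/Pd couple has the larger reduction potential, so it is the cathode: E°cell = +0.92 − (−0.76) = +1.68 V and n = 2.
Rearranging E = E° − (0.0592/n)·log Q gives log Q = 2(+1.68 − (+1.693))/0.0592 = −0.439.
For Pd^2+(aq) + Zn(s) → Pd(s) + Zn^2+(aq), the reaction quotient is Q = [Zn^2+(aq)] / [Pd^2+(aq)].
Substituting the known concentrations and solving, log [Zn^2+(aq)] = −2.784 and [Zn^2+(aq)] = 0.0016 M.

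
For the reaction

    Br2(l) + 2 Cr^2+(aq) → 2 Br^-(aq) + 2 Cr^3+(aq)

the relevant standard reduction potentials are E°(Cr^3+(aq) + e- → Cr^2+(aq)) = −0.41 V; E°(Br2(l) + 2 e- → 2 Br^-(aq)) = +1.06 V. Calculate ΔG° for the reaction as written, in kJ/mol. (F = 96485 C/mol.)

−284 kJ/mol

In the reaction as written Br2(l) is reduced, so the Br₂/Br⁻ couple is the cathode and Cr³⁺/Cr²⁺ is the anode.
E°cell = +1.06 − (−0.41) = +1.47 V; balancing electrons gives n = 2.
ΔG° = −nFE°cell = −(2)(96485)(+1.47) J/mol = −284 kJ/mol.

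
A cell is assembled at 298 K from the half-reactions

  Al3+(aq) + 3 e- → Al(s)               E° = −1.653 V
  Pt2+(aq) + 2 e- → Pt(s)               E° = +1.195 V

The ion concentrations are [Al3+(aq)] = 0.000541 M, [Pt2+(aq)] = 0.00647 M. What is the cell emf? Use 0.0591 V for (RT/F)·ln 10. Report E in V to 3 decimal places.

Pt²⁺/Pt is reduced (cathode, E° = +1.195 V) and Al³⁺/Al is oxidized (anode).
E°cell = E°cat − E°an = +1.195 − (−1.653) = +2.848 V; n = 6.
The balanced reaction is 3 Pt2+(aq) + 2 Al(s) → 3 Pt(s) + 2 Al3+(aq), so Q = [Al3+(aq)]^2 / [Pt2+(aq)]^3 = 1.08 and log Q = 0.034.
By the Nernst equation, E = +2.848 − (0.0591/6)·(0.034) = +2.848 V.

+2.848 V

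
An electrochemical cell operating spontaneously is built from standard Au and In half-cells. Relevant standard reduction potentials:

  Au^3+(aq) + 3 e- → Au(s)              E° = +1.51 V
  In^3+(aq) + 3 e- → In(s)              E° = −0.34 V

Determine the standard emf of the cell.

The Au³⁺/Au couple has the higher E°, so Au ion is reduced (cathode) and In is oxidized (anode).
E°cell = E°(cathode) − E°(anode) = +1.51 − (−0.34) = +1.85 V.

+1.85 V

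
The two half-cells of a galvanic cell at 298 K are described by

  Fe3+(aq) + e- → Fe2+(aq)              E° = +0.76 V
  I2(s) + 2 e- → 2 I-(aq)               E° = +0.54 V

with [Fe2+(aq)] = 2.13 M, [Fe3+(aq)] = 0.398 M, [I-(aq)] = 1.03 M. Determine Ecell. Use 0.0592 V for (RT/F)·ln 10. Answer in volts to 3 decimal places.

The Fe³⁺/Fe²⁺ couple has the more positive E°, so it is the cathode; I₂/I⁻ is the anode.
The standard potential is +0.76 − (+0.54) = +0.22 V and the balanced reaction transfers n = 2 electrons.
For the overall reaction 2 Fe3+(aq) + 2 I-(aq) → 2 Fe2+(aq) + I2(s), Q = [Fe2+(aq)]^2 / ([Fe3+(aq)]^2·[I-(aq)]^2) = 27, giving log Q = 1.431.
By the Nernst equation, E = +0.22 − (0.0592/2)·(1.431) = +0.178 V.

+0.178 V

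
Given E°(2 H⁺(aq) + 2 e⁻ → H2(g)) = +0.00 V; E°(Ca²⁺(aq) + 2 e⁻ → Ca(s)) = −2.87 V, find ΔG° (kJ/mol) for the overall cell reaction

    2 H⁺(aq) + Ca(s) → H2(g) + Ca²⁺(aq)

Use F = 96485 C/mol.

In the reaction as written H⁺(aq) is reduced, so the 2H⁺/H₂ couple is the cathode and Ca²⁺/Ca is the anode.
E°cell = +0.00 − (−2.87) = +2.87 V; balancing electrons gives n = 2.
ΔG° = −nFE°cell = −(2)(96485)(+2.87) J/mol = −554 kJ/mol.

−554 kJ/mol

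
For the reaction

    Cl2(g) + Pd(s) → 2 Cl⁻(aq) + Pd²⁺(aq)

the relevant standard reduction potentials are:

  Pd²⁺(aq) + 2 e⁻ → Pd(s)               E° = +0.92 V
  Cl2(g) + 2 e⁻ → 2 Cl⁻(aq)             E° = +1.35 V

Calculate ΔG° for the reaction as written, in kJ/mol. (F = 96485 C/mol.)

−83.0 kJ/mol

In the reaction as written Cl2(g) is reduced, so the Cl₂/Cl⁻ couple is the cathode and Pd²⁺/Pd is the anode.
E°cell = +1.35 − (+0.92) = +0.43 V; balancing electrons gives n = 2.
ΔG° = −nFE°cell = −(2)(96485)(+0.43) J/mol = −83.0 kJ/mol.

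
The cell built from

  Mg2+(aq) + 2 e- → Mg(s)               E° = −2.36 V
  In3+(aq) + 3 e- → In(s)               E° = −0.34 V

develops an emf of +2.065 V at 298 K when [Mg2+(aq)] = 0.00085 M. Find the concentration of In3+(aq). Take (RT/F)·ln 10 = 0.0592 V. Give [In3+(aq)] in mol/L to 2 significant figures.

0.0047 M

With In³⁺/In at the cathode and Mg²⁺/Mg at the anode, E°cell = −0.34 − (−2.36) = +2.02 V (n = 6).
Since E = E° − (0.0592/n)·log Q, log Q = n(E° − E)/0.0592 = −4.561.
The balanced reaction is 2 In3+(aq) + 3 Mg(s) → 2 In(s) + 3 Mg2+(aq), so Q = [Mg2+(aq)]^3 / [In3+(aq)]^2.
Solving for the unknown gives log [In3+(aq)] = −2.325, so [In3+(aq)] ≈ 0.0047 M.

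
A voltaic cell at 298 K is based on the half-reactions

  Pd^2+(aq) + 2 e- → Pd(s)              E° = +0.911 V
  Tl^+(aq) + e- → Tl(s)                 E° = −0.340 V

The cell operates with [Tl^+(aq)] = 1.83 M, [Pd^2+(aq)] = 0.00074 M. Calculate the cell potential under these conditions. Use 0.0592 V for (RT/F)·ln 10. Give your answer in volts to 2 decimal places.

Pd²⁺/Pd is reduced (cathode, E° = +0.911 V) and Tl⁺/Tl is oxidized (anode).
The standard potential is +0.911 − (−0.340) = +1.251 V and the balanced reaction transfers n = 2 electrons.
The balanced reaction is Pd^2+(aq) + 2 Tl(s) → Pd(s) + 2 Tl^+(aq), so Q = [Tl^+(aq)]^2 / [Pd^2+(aq)] = 4.53×10^3 and log Q = 3.656.
By the Nernst equation, E = +1.251 − (0.0592/2)·(3.656) = +1.14 V.

+1.14 V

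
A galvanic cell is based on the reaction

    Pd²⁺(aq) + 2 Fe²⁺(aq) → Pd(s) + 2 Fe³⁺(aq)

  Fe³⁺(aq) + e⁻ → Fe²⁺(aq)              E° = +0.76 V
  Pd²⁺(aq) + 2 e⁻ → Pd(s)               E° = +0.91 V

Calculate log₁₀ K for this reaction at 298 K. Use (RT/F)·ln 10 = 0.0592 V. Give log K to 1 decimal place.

The Pd²⁺/Pd couple is reduced (cathode); E°cell = +0.91 − (+0.76) = +0.15 V with n = 2.
At equilibrium E = 0, so log K = nE°cell / 0.0592 = (2)(+0.15) / 0.0592 = 5.1.

log K = 5.1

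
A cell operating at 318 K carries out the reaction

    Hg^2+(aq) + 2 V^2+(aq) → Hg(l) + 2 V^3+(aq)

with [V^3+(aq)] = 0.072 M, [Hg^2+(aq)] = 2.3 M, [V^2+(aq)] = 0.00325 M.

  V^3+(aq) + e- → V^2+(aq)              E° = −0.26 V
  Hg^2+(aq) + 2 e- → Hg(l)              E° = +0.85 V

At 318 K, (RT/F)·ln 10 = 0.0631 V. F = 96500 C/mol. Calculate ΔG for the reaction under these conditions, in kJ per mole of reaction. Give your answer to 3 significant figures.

−200 kJ/mol

E°cell = +0.85 − (−0.26) = +1.11 V; the balanced reaction transfers n = 2 electrons.
Here Q = [V^3+(aq)]^2 / ([Hg^2+(aq)]·[V^2+(aq)]^2) = 213 (log Q = 2.329), giving E = +1.11 − (0.0631/2)·(2.329) = +1.0365 V.
Finally ΔG = −nFE = −(2)(96500 C/mol)(+1.0365 V) = −200 kJ/mol.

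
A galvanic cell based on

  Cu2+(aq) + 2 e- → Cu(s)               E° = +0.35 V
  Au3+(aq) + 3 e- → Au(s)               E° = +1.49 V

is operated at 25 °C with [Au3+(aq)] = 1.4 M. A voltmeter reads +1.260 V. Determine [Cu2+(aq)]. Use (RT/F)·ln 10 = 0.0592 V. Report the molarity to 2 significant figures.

0.00011 M

The Au³⁺/Au couple has the larger reduction potential, so it is the cathode: E°cell = +1.49 − (+0.35) = +1.14 V and n = 6.
Rearranging E = E° − (0.0592/n)·log Q gives log Q = 6(+1.14 − (+1.260))/0.0592 = −12.162.
For 2 Au3+(aq) + 3 Cu(s) → 2 Au(s) + 3 Cu2+(aq), the reaction quotient is Q = [Cu2+(aq)]^3 / [Au3+(aq)]^2.
Isolating [Cu2+(aq)] in Q = 10^{−12.162} yields log [Cu2+(aq)] = −3.957, i.e. 0.00011 M.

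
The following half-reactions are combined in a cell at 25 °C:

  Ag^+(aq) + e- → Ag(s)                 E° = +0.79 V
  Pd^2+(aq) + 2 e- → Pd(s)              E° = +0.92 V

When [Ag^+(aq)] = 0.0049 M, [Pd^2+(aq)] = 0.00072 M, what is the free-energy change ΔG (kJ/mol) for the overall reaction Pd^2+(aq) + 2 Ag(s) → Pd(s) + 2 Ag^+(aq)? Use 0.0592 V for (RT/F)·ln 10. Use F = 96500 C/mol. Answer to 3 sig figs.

−33.5 kJ/mol

E°cell = +0.92 − (+0.79) = +0.13 V; the balanced reaction transfers n = 2 electrons.
Q = [Ag^+(aq)]^2 / [Pd^2+(aq)] = 0.0333, so log Q = −1.477 and E = +0.13 − (0.0592/2)(−1.477) = +0.1737 V.
ΔG = −nFE = −(2)(96500)(+0.1737) J/mol = −33.5 kJ/mol.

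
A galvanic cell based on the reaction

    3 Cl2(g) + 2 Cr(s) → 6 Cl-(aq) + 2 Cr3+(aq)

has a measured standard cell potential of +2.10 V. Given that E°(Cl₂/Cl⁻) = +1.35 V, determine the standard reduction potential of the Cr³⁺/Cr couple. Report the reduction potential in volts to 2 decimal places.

−0.75 V

In the reaction as written the Cl₂/Cl⁻ couple is reduced (cathode) and Cr³⁺/Cr is oxidized (anode), so E°cell = E°(Cl₂/Cl⁻) − E°(Cr³⁺/Cr).
E°(Cr³⁺/Cr) = E°(cathode) − E°cell = +1.35 − (+2.10) = −0.75 V.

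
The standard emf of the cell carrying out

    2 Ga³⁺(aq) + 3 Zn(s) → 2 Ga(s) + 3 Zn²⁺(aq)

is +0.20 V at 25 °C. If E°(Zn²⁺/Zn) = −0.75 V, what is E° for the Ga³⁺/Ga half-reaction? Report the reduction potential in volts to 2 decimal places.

In the reaction as written the Ga³⁺/Ga couple is reduced (cathode) and Zn²⁺/Zn is oxidized (anode), so E°cell = E°(Ga³⁺/Ga) − E°(Zn²⁺/Zn).
E°(Ga³⁺/Ga) = E°cell + E°(anode) = +0.20 + (−0.75) = −0.55 V.

−0.55 V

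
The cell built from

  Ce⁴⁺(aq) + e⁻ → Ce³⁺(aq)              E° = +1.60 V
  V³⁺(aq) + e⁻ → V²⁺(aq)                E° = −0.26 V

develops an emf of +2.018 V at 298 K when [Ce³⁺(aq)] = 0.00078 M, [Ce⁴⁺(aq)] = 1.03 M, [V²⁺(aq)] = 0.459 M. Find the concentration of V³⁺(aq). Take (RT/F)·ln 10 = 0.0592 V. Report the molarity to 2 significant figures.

With Ce⁴⁺/Ce³⁺ at the cathode and V³⁺/V²⁺ at the anode, E°cell = +1.60 − (−0.26) = +1.86 V (n = 1).
From the Nernst equation, log Q = n(E° − E)/0.0592 = 1·(+1.86 − (+2.018))/0.0592 = −2.669.
For Ce⁴⁺(aq) + V²⁺(aq) → Ce³⁺(aq) + V³⁺(aq), the reaction quotient is Q = ([Ce³⁺(aq)]·[V³⁺(aq)]) / ([Ce⁴⁺(aq)]·[V²⁺(aq)]).
Substituting the known concentrations and solving, log [V³⁺(aq)] = 0.114 and [V³⁺(aq)] = 1.3 M.

1.3 M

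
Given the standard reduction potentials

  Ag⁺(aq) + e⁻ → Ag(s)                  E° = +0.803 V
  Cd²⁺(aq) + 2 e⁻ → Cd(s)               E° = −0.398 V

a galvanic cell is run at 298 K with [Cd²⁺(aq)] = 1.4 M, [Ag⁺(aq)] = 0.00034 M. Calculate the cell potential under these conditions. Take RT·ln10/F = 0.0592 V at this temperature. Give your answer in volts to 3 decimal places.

+0.991 V

Since E°(Ag⁺/Ag) > E°(Cd²⁺/Cd), Ag⁺/Ag serves as the cathode.
E°cell = E°cat − E°an = +0.803 − (−0.398) = +1.201 V; n = 2.
The balanced reaction is 2 Ag⁺(aq) + Cd(s) → 2 Ag(s) + Cd²⁺(aq), so Q = [Cd²⁺(aq)] / [Ag⁺(aq)]^2 = 1.21×10^7 and log Q = 7.083.
By the Nernst equation, E = +1.201 − (0.0592/2)·(7.083) = +0.991 V.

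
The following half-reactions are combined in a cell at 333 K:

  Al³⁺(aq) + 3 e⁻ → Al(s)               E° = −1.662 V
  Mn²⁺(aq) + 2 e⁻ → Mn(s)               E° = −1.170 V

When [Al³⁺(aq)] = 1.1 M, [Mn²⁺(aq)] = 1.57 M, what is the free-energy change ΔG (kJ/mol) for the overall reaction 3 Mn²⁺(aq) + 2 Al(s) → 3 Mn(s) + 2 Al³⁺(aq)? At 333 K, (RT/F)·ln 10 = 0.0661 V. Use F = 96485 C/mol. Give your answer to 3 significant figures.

E°cell = −1.170 − (−1.662) = +0.492 V; the balanced reaction transfers n = 6 electrons.
Q = [Al³⁺(aq)]^2 / [Mn²⁺(aq)]^3 = 0.313, so log Q = −0.505 and E = +0.492 − (0.0661/6)(−0.505) = +0.4976 V.
Then ΔG = −nFE = −6 × 96485 × +0.4976 J/mol = −288 kJ/mol.

−288 kJ/mol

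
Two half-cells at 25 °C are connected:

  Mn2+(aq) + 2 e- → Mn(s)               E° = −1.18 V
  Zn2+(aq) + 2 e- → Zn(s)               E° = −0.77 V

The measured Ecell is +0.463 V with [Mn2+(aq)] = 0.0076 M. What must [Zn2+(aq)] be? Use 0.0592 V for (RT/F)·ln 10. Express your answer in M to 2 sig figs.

0.47 M

With Zn²⁺/Zn at the cathode and Mn²⁺/Mn at the anode, E°cell = −0.77 − (−1.18) = +0.41 V (n = 2).
Since E = E° − (0.0592/n)·log Q, log Q = n(E° − E)/0.0592 = −1.791.
The balanced reaction is Zn2+(aq) + Mn(s) → Zn(s) + Mn2+(aq), so Q = [Mn2+(aq)] / [Zn2+(aq)].
Solving for the unknown gives log [Zn2+(aq)] = −0.328, so [Zn2+(aq)] ≈ 0.47 M.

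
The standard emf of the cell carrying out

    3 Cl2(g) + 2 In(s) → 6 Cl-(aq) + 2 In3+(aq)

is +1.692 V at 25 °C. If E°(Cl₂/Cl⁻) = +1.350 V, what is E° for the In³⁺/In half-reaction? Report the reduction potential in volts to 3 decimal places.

−0.342 V

In the reaction as written the Cl₂/Cl⁻ couple is reduced (cathode) and In³⁺/In is oxidized (anode), so E°cell = E°(Cl₂/Cl⁻) − E°(In³⁺/In).
E°(In³⁺/In) = E°(cathode) − E°cell = +1.350 − (+1.692) = −0.342 V.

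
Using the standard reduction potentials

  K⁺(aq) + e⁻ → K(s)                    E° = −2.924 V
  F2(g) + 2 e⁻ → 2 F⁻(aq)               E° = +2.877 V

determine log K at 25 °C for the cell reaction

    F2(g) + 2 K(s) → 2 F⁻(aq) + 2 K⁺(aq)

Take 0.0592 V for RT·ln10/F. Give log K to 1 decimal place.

log K = 196.0

The F₂/F⁻ couple is reduced (cathode); E°cell = +2.877 − (−2.924) = +5.801 V with n = 2.
At equilibrium E = 0, so log K = nE°cell / 0.0592 = (2)(+5.801) / 0.0592 = 196.0.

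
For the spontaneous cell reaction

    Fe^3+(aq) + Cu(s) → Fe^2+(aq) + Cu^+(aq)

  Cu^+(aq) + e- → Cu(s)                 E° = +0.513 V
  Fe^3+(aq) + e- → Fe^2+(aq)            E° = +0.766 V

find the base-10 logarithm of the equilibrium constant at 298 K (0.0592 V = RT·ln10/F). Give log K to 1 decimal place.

The Fe³⁺/Fe²⁺ couple is reduced (cathode); E°cell = +0.766 − (+0.513) = +0.253 V with n = 1.
At equilibrium E = 0, so log K = nE°cell / 0.0592 = (1)(+0.253) / 0.0592 = 4.3.

log K = 4.3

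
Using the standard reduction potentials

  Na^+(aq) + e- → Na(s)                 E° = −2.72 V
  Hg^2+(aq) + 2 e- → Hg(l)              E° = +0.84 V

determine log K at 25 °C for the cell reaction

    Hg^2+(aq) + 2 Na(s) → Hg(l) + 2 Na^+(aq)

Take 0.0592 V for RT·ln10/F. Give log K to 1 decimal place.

log K = 120.3

The Hg²⁺/Hg couple is reduced (cathode); E°cell = +0.84 − (−2.72) = +3.56 V with n = 2.
At equilibrium E = 0, so log K = nE°cell / 0.0592 = (2)(+3.56) / 0.0592 = 120.3.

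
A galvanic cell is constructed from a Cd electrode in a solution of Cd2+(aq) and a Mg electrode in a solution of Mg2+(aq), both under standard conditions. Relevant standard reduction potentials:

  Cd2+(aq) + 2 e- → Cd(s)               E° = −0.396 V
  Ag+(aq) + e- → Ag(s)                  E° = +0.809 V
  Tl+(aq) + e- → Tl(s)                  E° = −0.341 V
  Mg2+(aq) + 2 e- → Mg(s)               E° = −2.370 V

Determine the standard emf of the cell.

Of the two couples in this cell, the one with the more positive reduction potential is reduced at the cathode: here that is Cd²⁺/Cd (−0.396 V); Mg²⁺/Mg (−2.370 V) is the anode.
E°cell = E°(cathode) − E°(anode) = −0.396 − (−2.370) = +1.974 V.

+1.974 V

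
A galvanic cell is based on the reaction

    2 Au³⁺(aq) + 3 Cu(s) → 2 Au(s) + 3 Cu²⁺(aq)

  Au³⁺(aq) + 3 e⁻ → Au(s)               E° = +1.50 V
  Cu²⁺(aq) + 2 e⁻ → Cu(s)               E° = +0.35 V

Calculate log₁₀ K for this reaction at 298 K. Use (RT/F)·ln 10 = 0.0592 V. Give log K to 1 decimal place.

The Au³⁺/Au couple is reduced (cathode); E°cell = +1.50 − (+0.35) = +1.15 V with n = 6.
At equilibrium E = 0, so log K = nE°cell / 0.0592 = (6)(+1.15) / 0.0592 = 116.6.

log K = 116.6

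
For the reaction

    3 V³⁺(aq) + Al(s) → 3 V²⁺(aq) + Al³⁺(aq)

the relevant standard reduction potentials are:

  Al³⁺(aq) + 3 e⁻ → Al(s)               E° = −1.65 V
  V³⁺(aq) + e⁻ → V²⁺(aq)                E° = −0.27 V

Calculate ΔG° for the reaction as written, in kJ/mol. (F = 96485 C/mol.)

In the reaction as written V³⁺(aq) is reduced, so the V³⁺/V²⁺ couple is the cathode and Al³⁺/Al is the anode.
E°cell = −0.27 − (−1.65) = +1.38 V; balancing electrons gives n = 3.
ΔG° = −nFE°cell = −(3)(96485)(+1.38) J/mol = −399 kJ/mol.

−399 kJ/mol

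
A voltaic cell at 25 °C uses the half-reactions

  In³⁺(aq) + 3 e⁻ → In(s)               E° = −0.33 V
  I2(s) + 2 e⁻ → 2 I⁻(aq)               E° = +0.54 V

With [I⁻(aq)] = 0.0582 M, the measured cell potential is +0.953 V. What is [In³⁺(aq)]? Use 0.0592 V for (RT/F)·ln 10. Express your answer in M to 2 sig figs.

The I₂/I⁻ couple has the larger reduction potential, so it is the cathode: E°cell = +0.54 − (−0.33) = +0.87 V and n = 6.
Since E = E° − (0.0592/n)·log Q, log Q = n(E° − E)/0.0592 = −8.412.
Balancing electrons gives 3 I2(s) + 2 In(s) → 6 I⁻(aq) + 2 In³⁺(aq); thus Q = [I⁻(aq)]^6·[In³⁺(aq)]^2.
Isolating [In³⁺(aq)] in Q = 10^{−8.412} yields log [In³⁺(aq)] = −0.501, i.e. 0.32 M.

0.32 M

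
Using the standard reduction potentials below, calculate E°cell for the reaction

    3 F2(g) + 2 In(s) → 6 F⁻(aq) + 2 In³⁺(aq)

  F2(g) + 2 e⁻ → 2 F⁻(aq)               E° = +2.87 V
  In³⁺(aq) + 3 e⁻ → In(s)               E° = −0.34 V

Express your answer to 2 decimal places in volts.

+3.21 V

In the reaction as written, F2(g) is reduced (cathode) and In³⁺(aq) is produced by oxidation at the anode.
E°cell = E°(cathode) − E°(anode) = +2.87 − (−0.34) = +3.21 V.
The positive value indicates the reaction is spontaneous as written.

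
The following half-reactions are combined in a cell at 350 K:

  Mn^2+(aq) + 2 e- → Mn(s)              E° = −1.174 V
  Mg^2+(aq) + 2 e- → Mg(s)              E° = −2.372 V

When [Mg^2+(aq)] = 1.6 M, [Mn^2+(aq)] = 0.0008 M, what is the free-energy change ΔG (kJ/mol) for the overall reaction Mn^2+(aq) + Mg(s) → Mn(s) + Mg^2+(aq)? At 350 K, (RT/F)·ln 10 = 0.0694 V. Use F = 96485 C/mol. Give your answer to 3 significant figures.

−209 kJ/mol

The standard cell potential is −1.174 − (−2.372) = +1.198 V, with n = 2 electrons in the balanced equation.
Here Q = [Mg^2+(aq)] / [Mn^2+(aq)] = 2×10^3 (log Q = 3.301), giving E = +1.198 − (0.0694/2)·(3.301) = +1.0835 V.
Finally ΔG = −nFE = −(2)(96485 C/mol)(+1.0835 V) = −209 kJ/mol.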